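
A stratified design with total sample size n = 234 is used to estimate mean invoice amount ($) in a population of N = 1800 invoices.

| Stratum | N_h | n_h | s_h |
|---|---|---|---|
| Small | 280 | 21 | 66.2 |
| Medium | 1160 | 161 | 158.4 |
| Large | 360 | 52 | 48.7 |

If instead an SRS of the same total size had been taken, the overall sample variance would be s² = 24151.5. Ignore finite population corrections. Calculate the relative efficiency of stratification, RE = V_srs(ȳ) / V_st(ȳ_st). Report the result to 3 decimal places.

RE ≈ 1.442

V̂(ȳ_st) = Σ W_h² s_h²/n_h, with W_h = N_h/N and N = 1800:
  stratum Small: (280/1800)²·66.2²/21 = 5.04973
  stratum Medium: (1160/1800)²·158.4²/161 = 64.7225
  stratum Large: (360/1800)²·48.7²/52 = 1.82438
V_st = 71.5966
V_srs = s²/n = 24151.5/234 = 103.212
Relative efficiency = V_srs / V_st = 103.212/71.5966 = 1.4416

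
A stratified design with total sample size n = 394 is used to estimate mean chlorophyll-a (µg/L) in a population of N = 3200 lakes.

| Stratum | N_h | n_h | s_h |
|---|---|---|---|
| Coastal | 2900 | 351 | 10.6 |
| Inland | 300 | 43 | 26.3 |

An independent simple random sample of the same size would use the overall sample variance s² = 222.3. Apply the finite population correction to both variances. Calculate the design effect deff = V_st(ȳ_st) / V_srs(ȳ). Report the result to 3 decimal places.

deff ≈ 0.712

V̂(ȳ_st) = Σ W_h² (1 − n_h/N_h) s_h²/n_h, with W_h = N_h/N and N = 3200:
  stratum Coastal: (2900/3200)²·(1 − 351/2900)·10.6²/351 = 0.231085
  stratum Inland: (300/3200)²·(1 − 43/300)·26.3²/43 = 0.121115
V_st = 0.3522
V_srs = (1 − 394/3200)·222.3/394 = 0.494744
deff = V_st / V_srs = 0.3522/0.494744 = 0.7119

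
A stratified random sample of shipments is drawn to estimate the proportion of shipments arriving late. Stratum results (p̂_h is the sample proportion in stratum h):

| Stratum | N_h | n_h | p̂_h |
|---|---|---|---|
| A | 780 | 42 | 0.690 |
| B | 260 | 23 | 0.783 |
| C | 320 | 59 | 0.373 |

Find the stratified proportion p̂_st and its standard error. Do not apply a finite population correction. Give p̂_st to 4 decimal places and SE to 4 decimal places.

N = 1360; stratum weights W_h = N_h/N.
p̂_st = Σ W_h p̂_h = (780·0.690 + 260·0.783 + 320·0.373)/1360 = 0.63319
V̂(p̂_st) = Σ W_h² p̂_h(1−p̂_h)/(n_h−1):
  stratum A: (780/1360)²·0.690·0.310/41 = 0.00171608
  stratum B: (260/1360)²·0.783·0.217/22 = 0.000282272
  stratum C: (320/1360)²·0.373·0.627/58 = 0.000223239
V̂(p̂_st) = 0.00222159; SE = √V̂ = 0.0471338

p̂_st ≈ 0.6332, SE ≈ 0.0471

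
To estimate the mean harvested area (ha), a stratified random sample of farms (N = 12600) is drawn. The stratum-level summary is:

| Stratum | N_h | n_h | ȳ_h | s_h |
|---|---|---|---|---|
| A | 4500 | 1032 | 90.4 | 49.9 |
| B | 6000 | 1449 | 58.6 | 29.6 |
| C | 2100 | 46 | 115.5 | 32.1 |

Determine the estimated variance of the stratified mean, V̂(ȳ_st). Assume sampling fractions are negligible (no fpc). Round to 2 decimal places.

V̂(ȳ_st) ≈ 1.07

V̂(ȳ_st) = Σ W_h² s_h²/n_h, with W_h = N_h/N and N = 12600:
  stratum A: (4500/12600)²·49.9²/1032 = 0.307755
  stratum B: (6000/12600)²·29.6²/1449 = 0.137112
  stratum C: (2100/12600)²·32.1²/46 = 0.622228
V̂(ȳ_st) = 1.0671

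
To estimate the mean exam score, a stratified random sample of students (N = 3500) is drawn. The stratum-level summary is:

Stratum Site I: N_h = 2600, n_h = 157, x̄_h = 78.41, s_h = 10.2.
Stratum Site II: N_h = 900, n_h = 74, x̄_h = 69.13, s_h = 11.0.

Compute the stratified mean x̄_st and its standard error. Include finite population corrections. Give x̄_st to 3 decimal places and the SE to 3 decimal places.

x̄_st ≈ 76.024, SE ≈ 0.665

x̄_st = Σ W_h x̄_h = (2600·78.41 + 900·69.13)/3500 = 76.02371
V̂(x̄_st) = Σ W_h² (1 − n_h/N_h) s_h²/n_h, with W_h = N_h/N and N = 3500:
  stratum Site I: (2600/3500)²·(1 − 157/2600)·10.2²/157 = 0.343607
  stratum Site II: (900/3500)²·(1 − 74/900)·11.0²/74 = 0.0992293
V̂(x̄_st) = 0.442836
SE(x̄_st) = √0.442836 = 0.665459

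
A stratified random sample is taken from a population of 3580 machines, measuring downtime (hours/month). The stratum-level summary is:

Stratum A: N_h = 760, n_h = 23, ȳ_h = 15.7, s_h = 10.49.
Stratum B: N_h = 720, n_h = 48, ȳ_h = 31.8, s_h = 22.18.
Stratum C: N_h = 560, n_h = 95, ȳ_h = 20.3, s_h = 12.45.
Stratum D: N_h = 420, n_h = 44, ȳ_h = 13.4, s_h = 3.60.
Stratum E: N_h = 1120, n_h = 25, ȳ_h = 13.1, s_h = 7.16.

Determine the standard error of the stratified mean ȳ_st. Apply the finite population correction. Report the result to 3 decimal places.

V̂(ȳ_st) = Σ W_h² (1 − n_h/N_h) s_h²/n_h, with W_h = N_h/N and N = 3580:
  stratum A: (760/3580)²·(1 − 23/760)·10.49²/23 = 0.209092
  stratum B: (720/3580)²·(1 − 48/720)·22.18²/48 = 0.386917
  stratum C: (560/3580)²·(1 − 95/560)·12.45²/95 = 0.0331505
  stratum D: (420/3580)²·(1 − 44/420)·3.60²/44 = 0.0036293
  stratum E: (1120/3580)²·(1 − 25/1120)·7.16²/25 = 0.196224
V̂(ȳ_st) = 0.829013
SE(ȳ_st) = √0.829013 = 0.910501

SE(ȳ_st) ≈ 0.911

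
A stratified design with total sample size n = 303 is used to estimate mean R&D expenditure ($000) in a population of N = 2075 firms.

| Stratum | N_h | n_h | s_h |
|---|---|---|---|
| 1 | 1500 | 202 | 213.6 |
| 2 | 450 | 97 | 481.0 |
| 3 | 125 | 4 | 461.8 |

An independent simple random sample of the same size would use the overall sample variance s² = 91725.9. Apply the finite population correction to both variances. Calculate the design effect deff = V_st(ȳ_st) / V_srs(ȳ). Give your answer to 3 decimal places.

deff ≈ 1.460

V̂(ȳ_st) = Σ W_h² (1 − n_h/N_h) s_h²/n_h, with W_h = N_h/N and N = 2075:
  stratum 1: (1500/2075)²·(1 − 202/1500)·213.6²/202 = 102.136
  stratum 2: (450/2075)²·(1 − 97/450)·481.0²/97 = 87.9973
  stratum 3: (125/2075)²·(1 − 4/125)·461.8²/4 = 187.287
V_st = 377.421
V_srs = (1 − 303/2075)·91725.9/303 = 258.52
deff = V_st / V_srs = 377.421/258.52 = 1.4599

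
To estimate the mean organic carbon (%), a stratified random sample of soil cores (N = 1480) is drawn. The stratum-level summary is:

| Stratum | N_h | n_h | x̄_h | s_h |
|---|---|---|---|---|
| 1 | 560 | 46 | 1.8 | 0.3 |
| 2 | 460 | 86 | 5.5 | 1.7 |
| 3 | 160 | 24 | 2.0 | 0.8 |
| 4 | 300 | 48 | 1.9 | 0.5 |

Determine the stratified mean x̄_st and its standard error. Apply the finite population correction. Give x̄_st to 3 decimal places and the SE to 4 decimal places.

x̄_st ≈ 2.992, SE ≈ 0.0578

x̄_st = Σ W_h x̄_h = (560·1.8 + 460·5.5 + 160·2.0 + 300·1.9)/1480 = 2.99189
V̂(x̄_st) = Σ W_h² (1 − n_h/N_h) s_h²/n_h, with W_h = N_h/N and N = 1480:
  stratum 1: (560/1480)²·(1 − 46/560)·0.3²/46 = 0.000257106
  stratum 2: (460/1480)²·(1 − 86/460)·1.7²/86 = 0.0026394
  stratum 3: (160/1480)²·(1 − 24/160)·0.8²/24 = 0.000264914
  stratum 4: (300/1480)²·(1 − 48/300)·0.5²/48 = 0.000179762
V̂(x̄_st) = 0.00334118
SE(x̄_st) = √0.00334118 = 0.057803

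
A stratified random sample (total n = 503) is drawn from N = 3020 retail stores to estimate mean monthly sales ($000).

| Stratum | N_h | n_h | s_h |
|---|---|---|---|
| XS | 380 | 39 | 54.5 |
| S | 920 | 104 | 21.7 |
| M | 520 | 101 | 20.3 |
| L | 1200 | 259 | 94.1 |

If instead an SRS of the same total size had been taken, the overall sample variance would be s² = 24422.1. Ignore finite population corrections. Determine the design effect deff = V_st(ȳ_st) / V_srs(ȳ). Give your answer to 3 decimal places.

deff ≈ 0.147

V̂(ȳ_st) = Σ W_h² s_h²/n_h, with W_h = N_h/N and N = 3020:
  stratum XS: (380/3020)²·54.5²/39 = 1.20582
  stratum S: (920/3020)²·21.7²/104 = 0.420192
  stratum M: (520/3020)²·20.3²/101 = 0.120966
  stratum L: (1200/3020)²·94.1²/259 = 5.39794
V_st = 7.14492
V_srs = s²/n = 24422.1/503 = 48.5529
deff = V_st / V_srs = 7.14492/48.5529 = 0.1472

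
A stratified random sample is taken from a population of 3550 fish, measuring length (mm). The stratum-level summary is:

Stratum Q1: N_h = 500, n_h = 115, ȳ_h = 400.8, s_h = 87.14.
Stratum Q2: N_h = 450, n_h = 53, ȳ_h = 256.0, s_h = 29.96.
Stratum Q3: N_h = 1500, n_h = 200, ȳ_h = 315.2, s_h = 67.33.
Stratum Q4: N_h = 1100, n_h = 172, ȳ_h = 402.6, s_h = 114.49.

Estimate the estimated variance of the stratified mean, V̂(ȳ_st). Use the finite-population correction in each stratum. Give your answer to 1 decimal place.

V̂(ȳ_st) ≈ 10.9

V̂(ȳ_st) = Σ W_h² (1 − n_h/N_h) s_h²/n_h, with W_h = N_h/N and N = 3550:
  stratum Q1: (500/3550)²·(1 − 115/500)·87.14²/115 = 1.00858
  stratum Q2: (450/3550)²·(1 − 53/450)·29.96²/53 = 0.240079
  stratum Q3: (1500/3550)²·(1 − 200/1500)·67.33²/200 = 3.50724
  stratum Q4: (1100/3550)²·(1 − 172/1100)·114.49²/172 = 6.17292
V̂(ȳ_st) = 10.9288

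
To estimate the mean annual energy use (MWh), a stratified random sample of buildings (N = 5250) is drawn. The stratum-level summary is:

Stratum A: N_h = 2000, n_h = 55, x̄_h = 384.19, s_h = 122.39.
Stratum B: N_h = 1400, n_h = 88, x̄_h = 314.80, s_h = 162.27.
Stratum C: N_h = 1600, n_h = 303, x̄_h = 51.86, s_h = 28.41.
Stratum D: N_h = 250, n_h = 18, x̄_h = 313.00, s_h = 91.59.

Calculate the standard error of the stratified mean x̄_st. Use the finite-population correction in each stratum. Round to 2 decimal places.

V̂(x̄_st) = Σ W_h² (1 − n_h/N_h) s_h²/n_h, with W_h = N_h/N and N = 5250:
  stratum A: (2000/5250)²·(1 − 55/2000)·122.39²/55 = 38.4379
  stratum B: (1400/5250)²·(1 − 88/1400)·162.27²/88 = 19.9405
  stratum C: (1600/5250)²·(1 − 303/1600)·28.41²/303 = 0.200559
  stratum D: (250/5250)²·(1 − 18/250)·91.59²/18 = 0.980693
V̂(x̄_st) = 59.5597
SE(x̄_st) = √59.5597 = 7.7175

SE(x̄_st) ≈ 7.72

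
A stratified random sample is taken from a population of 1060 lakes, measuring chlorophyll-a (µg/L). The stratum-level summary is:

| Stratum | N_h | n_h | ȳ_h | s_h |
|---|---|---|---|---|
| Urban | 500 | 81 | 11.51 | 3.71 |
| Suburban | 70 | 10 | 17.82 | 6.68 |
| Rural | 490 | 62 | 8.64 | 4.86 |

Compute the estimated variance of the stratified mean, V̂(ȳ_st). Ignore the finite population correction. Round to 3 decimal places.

V̂(ȳ_st) ≈ 0.139

V̂(ȳ_st) = Σ W_h² s_h²/n_h, with W_h = N_h/N and N = 1060:
  stratum Urban: (500/1060)²·3.71²/81 = 0.0378086
  stratum Suburban: (70/1060)²·6.68²/10 = 0.0194598
  stratum Rural: (490/1060)²·4.86²/62 = 0.0814069
V̂(ȳ_st) = 0.138675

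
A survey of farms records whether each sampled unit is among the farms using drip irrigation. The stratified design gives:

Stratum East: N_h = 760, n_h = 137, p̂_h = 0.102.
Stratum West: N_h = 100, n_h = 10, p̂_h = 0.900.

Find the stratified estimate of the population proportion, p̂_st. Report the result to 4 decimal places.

N = 860; stratum weights W_h = N_h/N.
p̂_st = Σ W_h p̂_h = (760·0.102 + 100·0.900)/860 = 0.19479

p̂_st ≈ 0.1948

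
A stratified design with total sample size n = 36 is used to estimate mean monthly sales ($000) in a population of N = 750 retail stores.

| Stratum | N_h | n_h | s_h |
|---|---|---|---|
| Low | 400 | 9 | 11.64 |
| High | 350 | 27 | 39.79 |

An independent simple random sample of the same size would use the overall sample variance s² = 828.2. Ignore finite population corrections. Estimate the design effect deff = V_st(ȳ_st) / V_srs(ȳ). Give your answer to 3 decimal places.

V̂(ȳ_st) = Σ W_h² s_h²/n_h, with W_h = N_h/N and N = 750:
  stratum Low: (400/750)²·11.64²/9 = 4.28214
  stratum High: (350/750)²·39.79²/27 = 12.7702
V_st = 17.0523
V_srs = s²/n = 828.2/36 = 23.0056
deff = V_st / V_srs = 17.0523/23.0056 = 0.7412

deff ≈ 0.741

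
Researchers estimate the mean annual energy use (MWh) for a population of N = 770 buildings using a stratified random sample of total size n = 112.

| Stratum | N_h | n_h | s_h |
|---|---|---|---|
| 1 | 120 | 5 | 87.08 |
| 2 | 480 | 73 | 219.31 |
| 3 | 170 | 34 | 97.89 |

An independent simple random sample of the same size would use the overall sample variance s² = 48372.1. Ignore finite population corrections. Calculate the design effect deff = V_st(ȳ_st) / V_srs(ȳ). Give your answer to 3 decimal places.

deff ≈ 0.710

V̂(ȳ_st) = Σ W_h² s_h²/n_h, with W_h = N_h/N and N = 770:
  stratum 1: (120/770)²·87.08²/5 = 36.8339
  stratum 2: (480/770)²·219.31²/73 = 256.032
  stratum 3: (170/770)²·97.89²/34 = 13.7377
V_st = 306.604
V_srs = s²/n = 48372.1/112 = 431.894
deff = V_st / V_srs = 306.604/431.894 = 0.7099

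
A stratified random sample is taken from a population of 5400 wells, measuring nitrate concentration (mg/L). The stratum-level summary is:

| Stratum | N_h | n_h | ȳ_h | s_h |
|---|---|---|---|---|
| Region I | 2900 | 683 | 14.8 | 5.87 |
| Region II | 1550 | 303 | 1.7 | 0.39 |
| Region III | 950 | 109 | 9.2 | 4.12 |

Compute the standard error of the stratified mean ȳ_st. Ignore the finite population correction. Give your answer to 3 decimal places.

V̂(ȳ_st) = Σ W_h² s_h²/n_h, with W_h = N_h/N and N = 5400:
  stratum Region I: (2900/5400)²·5.87²/683 = 0.01455
  stratum Region II: (1550/5400)²·0.39²/303 = 4.13583e-05
  stratum Region III: (950/5400)²·4.12²/109 = 0.00481978
V̂(ȳ_st) = 0.0194112
SE(ȳ_st) = √0.0194112 = 0.139324

SE(ȳ_st) ≈ 0.139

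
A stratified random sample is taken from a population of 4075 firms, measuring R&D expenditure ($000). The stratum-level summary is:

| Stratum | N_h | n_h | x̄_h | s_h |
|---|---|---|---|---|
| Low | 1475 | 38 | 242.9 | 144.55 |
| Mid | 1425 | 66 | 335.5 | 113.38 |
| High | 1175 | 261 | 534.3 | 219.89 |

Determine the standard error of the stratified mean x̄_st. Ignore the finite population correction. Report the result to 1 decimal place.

SE(x̄_st) ≈ 10.5

V̂(x̄_st) = Σ W_h² s_h²/n_h, with W_h = N_h/N and N = 4075:
  stratum Low: (1475/4075)²·144.55²/38 = 72.0413
  stratum Mid: (1425/4075)²·113.38²/66 = 23.8179
  stratum High: (1175/4075)²·219.89²/261 = 15.4025
V̂(x̄_st) = 111.262
SE(x̄_st) = √111.262 = 10.5481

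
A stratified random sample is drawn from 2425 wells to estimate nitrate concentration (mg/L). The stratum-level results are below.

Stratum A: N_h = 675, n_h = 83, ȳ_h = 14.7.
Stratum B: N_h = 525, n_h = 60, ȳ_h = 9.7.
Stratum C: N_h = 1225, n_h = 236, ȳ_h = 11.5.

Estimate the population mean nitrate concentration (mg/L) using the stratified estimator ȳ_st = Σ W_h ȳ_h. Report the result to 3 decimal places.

ȳ_st ≈ 12.001

N = Σ N_h = 2425. Stratum weights W_h = N_h/N.
ȳ_st = (675·14.7 + 525·9.7 + 1225·11.5) / 2425 = 12.00103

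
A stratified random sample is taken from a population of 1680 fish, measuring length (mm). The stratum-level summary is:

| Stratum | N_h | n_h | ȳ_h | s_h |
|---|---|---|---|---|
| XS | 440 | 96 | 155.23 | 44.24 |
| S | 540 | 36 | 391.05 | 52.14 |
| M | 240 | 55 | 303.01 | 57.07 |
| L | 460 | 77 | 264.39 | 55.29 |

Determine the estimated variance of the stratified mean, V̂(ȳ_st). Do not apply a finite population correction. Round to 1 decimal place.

V̂(ȳ_st) = Σ W_h² s_h²/n_h, with W_h = N_h/N and N = 1680:
  stratum XS: (440/1680)²·44.24²/96 = 1.39845
  stratum S: (540/1680)²·52.14²/36 = 7.80205
  stratum M: (240/1680)²·57.07²/55 = 1.20853
  stratum L: (460/1680)²·55.29²/77 = 2.97646
V̂(ȳ_st) = 13.3855

V̂(ȳ_st) ≈ 13.4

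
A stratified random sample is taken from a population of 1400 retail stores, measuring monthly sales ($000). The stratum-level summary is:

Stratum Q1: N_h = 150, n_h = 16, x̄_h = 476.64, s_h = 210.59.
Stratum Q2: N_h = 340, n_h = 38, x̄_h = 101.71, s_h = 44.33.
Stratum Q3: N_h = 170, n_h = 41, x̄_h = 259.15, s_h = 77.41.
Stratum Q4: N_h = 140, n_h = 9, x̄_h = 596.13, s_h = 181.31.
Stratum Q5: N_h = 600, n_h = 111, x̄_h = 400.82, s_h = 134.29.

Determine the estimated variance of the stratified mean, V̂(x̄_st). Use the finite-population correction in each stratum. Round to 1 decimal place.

V̂(x̄_st) ≈ 91.3

V̂(x̄_st) = Σ W_h² (1 − n_h/N_h) s_h²/n_h, with W_h = N_h/N and N = 1400:
  stratum Q1: (150/1400)²·(1 − 16/150)·210.59²/16 = 28.4247
  stratum Q2: (340/1400)²·(1 − 38/340)·44.33²/38 = 2.7092
  stratum Q3: (170/1400)²·(1 − 41/170)·77.41²/41 = 1.63528
  stratum Q4: (140/1400)²·(1 − 9/140)·181.31²/9 = 34.1778
  stratum Q5: (600/1400)²·(1 − 111/600)·134.29²/111 = 24.3203
V̂(x̄_st) = 91.2672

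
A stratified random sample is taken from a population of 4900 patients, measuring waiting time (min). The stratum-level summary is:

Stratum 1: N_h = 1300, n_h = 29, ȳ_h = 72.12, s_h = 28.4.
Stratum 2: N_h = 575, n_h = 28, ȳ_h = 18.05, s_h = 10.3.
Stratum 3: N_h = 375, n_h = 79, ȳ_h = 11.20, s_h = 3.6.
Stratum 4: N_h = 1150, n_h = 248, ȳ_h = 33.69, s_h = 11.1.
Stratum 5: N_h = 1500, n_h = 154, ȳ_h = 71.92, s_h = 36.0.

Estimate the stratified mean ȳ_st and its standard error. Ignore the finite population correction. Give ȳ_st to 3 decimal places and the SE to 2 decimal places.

ȳ_st = Σ W_h ȳ_h = (1300·72.12 + 575·18.05 + 375·11.20 + 1150·33.69 + 1500·71.92)/4900 = 52.03230
V̂(ȳ_st) = Σ W_h² s_h²/n_h, with W_h = N_h/N and N = 4900:
  stratum 1: (1300/4900)²·28.4²/29 = 1.95764
  stratum 2: (575/4900)²·10.3²/28 = 0.0521747
  stratum 3: (375/4900)²·3.6²/79 = 0.000960834
  stratum 4: (1150/4900)²·11.1²/248 = 0.0273651
  stratum 5: (1500/4900)²·36.0²/154 = 0.788632
V̂(ȳ_st) = 2.82677
SE(ȳ_st) = √2.82677 = 1.6813

ȳ_st ≈ 52.032, SE ≈ 1.68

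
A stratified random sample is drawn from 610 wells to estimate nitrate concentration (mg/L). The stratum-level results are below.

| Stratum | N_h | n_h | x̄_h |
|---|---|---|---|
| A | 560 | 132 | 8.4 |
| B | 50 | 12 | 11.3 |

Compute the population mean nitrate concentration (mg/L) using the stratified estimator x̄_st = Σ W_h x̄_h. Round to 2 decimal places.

N = Σ N_h = 610. Stratum weights W_h = N_h/N.
x̄_st = (560·8.4 + 50·11.3) / 610 = 8.6377

x̄_st ≈ 8.64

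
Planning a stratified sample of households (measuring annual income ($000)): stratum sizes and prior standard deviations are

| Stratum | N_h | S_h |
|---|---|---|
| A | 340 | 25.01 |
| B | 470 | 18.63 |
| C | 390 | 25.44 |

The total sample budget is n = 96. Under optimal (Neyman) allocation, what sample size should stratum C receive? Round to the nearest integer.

Neyman allocation: n_h = n · N_h S_h / Σ N_i S_i, with n = 96.
  stratum A: N_h·S_h = 340·25.01 = 8503.40
  stratum B: N_h·S_h = 470·18.63 = 8756.10
  stratum C: N_h·S_h = 390·25.44 = 9921.60
Σ N_h S_h = 27181.10
n for stratum C = 96·9921.60/27181.10 = 35.042 → 35

35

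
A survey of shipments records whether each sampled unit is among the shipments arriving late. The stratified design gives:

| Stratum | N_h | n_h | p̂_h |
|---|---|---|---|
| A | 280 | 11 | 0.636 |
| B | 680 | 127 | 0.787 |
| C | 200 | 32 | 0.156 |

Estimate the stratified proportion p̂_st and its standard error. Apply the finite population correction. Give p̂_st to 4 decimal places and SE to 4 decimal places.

p̂_st ≈ 0.6418, SE ≈ 0.0421

N = 1160; stratum weights W_h = N_h/N.
p̂_st = Σ W_h p̂_h = (280·0.636 + 680·0.787 + 200·0.156)/1160 = 0.64176
V̂(p̂_st) = Σ W_h² (1 − n_h/N_h) p̂_h(1−p̂_h)/(n_h−1):
  stratum A: (280/1160)²·(1 − 11/280)·0.636·0.364/10 = 0.00129584
  stratum B: (680/1160)²·(1 − 127/680)·0.787·0.213/126 = 0.000371794
  stratum C: (200/1160)²·(1 − 32/200)·0.156·0.844/31 = 0.000106054
V̂(p̂_st) = 0.00177369; SE = √V̂ = 0.0421152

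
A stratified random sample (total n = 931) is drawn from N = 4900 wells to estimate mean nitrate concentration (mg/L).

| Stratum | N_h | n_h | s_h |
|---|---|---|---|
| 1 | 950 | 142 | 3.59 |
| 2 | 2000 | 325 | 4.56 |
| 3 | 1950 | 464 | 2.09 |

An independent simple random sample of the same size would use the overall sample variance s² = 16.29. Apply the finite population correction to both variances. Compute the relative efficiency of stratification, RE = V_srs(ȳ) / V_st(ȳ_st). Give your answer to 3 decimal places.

V̂(ȳ_st) = Σ W_h² (1 − n_h/N_h) s_h²/n_h, with W_h = N_h/N and N = 4900:
  stratum 1: (950/4900)²·(1 − 142/950)·3.59²/142 = 0.00290164
  stratum 2: (2000/4900)²·(1 − 325/2000)·4.56²/325 = 0.00892687
  stratum 3: (1950/4900)²·(1 − 464/1950)·2.09²/464 = 0.00113615
V_st = 0.0129647
V_srs = (1 − 931/4900)·16.29/931 = 0.0141728
Relative efficiency = V_srs / V_st = 0.0141728/0.0129647 = 1.0932

RE ≈ 1.093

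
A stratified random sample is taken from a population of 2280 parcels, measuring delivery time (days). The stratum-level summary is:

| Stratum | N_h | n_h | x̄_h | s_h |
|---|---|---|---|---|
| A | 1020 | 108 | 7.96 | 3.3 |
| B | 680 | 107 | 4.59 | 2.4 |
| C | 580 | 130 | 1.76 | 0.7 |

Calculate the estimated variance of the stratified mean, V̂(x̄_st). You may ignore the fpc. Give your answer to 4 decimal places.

V̂(x̄_st) ≈ 0.0252

V̂(x̄_st) = Σ W_h² s_h²/n_h, with W_h = N_h/N and N = 2280:
  stratum A: (1020/2280)²·3.3²/108 = 0.0201806
  stratum B: (680/2280)²·2.4²/107 = 0.00478836
  stratum C: (580/2280)²·0.7²/130 = 0.000243915
V̂(x̄_st) = 0.0252129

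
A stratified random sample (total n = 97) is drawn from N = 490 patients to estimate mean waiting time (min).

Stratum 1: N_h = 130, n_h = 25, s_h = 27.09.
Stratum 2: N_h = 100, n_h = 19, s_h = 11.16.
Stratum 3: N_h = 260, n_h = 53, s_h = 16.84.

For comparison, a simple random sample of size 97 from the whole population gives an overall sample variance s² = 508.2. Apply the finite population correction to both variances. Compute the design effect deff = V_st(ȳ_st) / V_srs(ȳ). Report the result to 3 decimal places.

deff ≈ 0.735

V̂(ȳ_st) = Σ W_h² (1 − n_h/N_h) s_h²/n_h, with W_h = N_h/N and N = 490:
  stratum 1: (130/490)²·(1 − 25/130)·27.09²/25 = 1.66885
  stratum 2: (100/490)²·(1 − 19/100)·11.16²/19 = 0.22114
  stratum 3: (260/490)²·(1 − 53/260)·16.84²/53 = 1.19939
V_st = 3.08938
V_srs = (1 − 97/490)·508.2/97 = 4.20203
deff = V_st / V_srs = 3.08938/4.20203 = 0.7352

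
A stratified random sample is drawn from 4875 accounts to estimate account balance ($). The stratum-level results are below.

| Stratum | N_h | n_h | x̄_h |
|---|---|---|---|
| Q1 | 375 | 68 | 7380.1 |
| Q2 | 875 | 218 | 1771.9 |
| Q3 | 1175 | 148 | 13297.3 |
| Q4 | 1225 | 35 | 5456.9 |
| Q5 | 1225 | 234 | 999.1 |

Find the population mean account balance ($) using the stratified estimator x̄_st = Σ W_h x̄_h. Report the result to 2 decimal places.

x̄_st ≈ 5713.00

N = Σ N_h = 4875. Stratum weights W_h = N_h/N.
x̄_st = (375·7380.1 + 875·1771.9 + 1175·13297.3 + 1225·5456.9 + 1225·999.1) / 4875 = 5713.0005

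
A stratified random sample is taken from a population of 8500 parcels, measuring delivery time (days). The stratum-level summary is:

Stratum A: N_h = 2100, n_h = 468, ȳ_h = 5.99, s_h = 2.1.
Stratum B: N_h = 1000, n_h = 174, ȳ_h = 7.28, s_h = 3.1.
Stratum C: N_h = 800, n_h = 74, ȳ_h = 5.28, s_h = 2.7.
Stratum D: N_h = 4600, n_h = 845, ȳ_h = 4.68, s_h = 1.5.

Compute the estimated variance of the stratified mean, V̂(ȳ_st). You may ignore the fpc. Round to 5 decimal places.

V̂(ȳ_st) ≈ 0.00299

V̂(ȳ_st) = Σ W_h² s_h²/n_h, with W_h = N_h/N and N = 8500:
  stratum A: (2100/8500)²·2.1²/468 = 0.000575166
  stratum B: (1000/8500)²·3.1²/174 = 0.000764427
  stratum C: (800/8500)²·2.7²/74 = 0.000872646
  stratum D: (4600/8500)²·1.5²/845 = 0.000779837
V̂(ȳ_st) = 0.00299208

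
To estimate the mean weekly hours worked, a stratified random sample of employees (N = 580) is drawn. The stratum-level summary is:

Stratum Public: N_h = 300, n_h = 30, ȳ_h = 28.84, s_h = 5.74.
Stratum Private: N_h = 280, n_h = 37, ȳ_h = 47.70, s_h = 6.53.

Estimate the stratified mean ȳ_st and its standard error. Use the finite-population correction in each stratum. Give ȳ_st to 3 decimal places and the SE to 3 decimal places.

ȳ_st ≈ 37.945, SE ≈ 0.705

ȳ_st = Σ W_h ȳ_h = (300·28.84 + 280·47.70)/580 = 37.94483
V̂(ȳ_st) = Σ W_h² (1 − n_h/N_h) s_h²/n_h, with W_h = N_h/N and N = 580:
  stratum Public: (300/580)²·(1 − 30/300)·5.74²/30 = 0.264443
  stratum Private: (280/580)²·(1 − 37/280)·6.53²/37 = 0.233095
V̂(ȳ_st) = 0.497538
SE(ȳ_st) = √0.497538 = 0.705364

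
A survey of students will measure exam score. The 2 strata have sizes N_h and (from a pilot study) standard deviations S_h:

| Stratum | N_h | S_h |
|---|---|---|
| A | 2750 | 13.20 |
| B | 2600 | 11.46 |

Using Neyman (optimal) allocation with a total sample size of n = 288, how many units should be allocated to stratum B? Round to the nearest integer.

130

Neyman allocation: n_h = n · N_h S_h / Σ N_i S_i, with n = 288.
  stratum A: N_h·S_h = 2750·13.20 = 36300.00
  stratum B: N_h·S_h = 2600·11.46 = 29796.00
Σ N_h S_h = 66096.00
n for stratum B = 288·29796.00/66096.00 = 129.830 → 130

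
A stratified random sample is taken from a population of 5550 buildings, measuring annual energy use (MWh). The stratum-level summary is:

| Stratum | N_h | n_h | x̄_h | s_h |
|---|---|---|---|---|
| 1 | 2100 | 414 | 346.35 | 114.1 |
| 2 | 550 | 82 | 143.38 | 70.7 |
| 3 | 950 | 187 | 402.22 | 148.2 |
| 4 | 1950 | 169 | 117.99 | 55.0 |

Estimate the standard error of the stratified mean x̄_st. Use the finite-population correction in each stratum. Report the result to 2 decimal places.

SE(x̄_st) ≈ 2.98

V̂(x̄_st) = Σ W_h² (1 − n_h/N_h) s_h²/n_h, with W_h = N_h/N and N = 5550:
  stratum 1: (2100/5550)²·(1 − 414/2100)·114.1²/414 = 3.61461
  stratum 2: (550/5550)²·(1 − 82/550)·70.7²/82 = 0.509387
  stratum 3: (950/5550)²·(1 − 187/950)·148.2²/187 = 2.76387
  stratum 4: (1950/5550)²·(1 − 169/1950)·55.0²/169 = 2.01814
V̂(x̄_st) = 8.90601
SE(x̄_st) = √8.90601 = 2.98429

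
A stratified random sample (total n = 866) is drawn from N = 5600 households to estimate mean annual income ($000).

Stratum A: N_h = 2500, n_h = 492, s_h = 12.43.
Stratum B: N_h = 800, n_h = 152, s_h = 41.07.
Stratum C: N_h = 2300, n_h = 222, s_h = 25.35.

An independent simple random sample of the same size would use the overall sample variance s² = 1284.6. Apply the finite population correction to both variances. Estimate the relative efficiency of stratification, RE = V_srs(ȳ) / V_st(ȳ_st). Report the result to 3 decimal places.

V̂(ȳ_st) = Σ W_h² (1 − n_h/N_h) s_h²/n_h, with W_h = N_h/N and N = 5600:
  stratum A: (2500/5600)²·(1 − 492/2500)·12.43²/492 = 0.0502695
  stratum B: (800/5600)²·(1 − 152/800)·41.07²/152 = 0.18344
  stratum C: (2300/5600)²·(1 − 222/2300)·25.35²/222 = 0.441164
V_st = 0.674874
V_srs = (1 − 866/5600)·1284.6/866 = 1.25398
Relative efficiency = V_srs / V_st = 1.25398/0.674874 = 1.8581

RE ≈ 1.858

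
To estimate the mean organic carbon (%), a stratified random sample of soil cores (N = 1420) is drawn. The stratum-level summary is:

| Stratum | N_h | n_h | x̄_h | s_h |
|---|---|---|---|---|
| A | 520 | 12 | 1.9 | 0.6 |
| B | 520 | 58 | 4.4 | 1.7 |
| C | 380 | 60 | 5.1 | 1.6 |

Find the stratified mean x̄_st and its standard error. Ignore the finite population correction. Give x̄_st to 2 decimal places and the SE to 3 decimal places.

x̄_st = Σ W_h x̄_h = (520·1.9 + 520·4.4 + 380·5.1)/1420 = 3.67183
V̂(x̄_st) = Σ W_h² s_h²/n_h, with W_h = N_h/N and N = 1420:
  stratum A: (520/1420)²·0.6²/12 = 0.00402301
  stratum B: (520/1420)²·1.7²/58 = 0.0066819
  stratum C: (380/1420)²·1.6²/60 = 0.00305548
V̂(x̄_st) = 0.0137604
SE(x̄_st) = √0.0137604 = 0.117305

x̄_st ≈ 3.67, SE ≈ 0.117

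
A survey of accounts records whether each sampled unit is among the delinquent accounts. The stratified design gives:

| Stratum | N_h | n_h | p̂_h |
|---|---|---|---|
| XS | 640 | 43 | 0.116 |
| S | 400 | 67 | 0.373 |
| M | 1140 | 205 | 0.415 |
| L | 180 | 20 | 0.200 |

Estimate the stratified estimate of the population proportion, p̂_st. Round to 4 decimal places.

N = 2360; stratum weights W_h = N_h/N.
p̂_st = Σ W_h p̂_h = (640·0.116 + 400·0.373 + 1140·0.415 + 180·0.200)/2360 = 0.31040

p̂_st ≈ 0.3104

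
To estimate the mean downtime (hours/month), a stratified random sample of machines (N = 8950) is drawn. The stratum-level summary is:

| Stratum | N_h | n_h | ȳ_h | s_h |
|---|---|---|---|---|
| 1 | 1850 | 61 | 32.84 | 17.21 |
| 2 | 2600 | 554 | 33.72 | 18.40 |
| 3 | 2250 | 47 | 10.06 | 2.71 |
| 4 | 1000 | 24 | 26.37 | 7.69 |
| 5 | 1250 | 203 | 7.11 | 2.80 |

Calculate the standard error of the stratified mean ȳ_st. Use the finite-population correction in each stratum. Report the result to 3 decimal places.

SE(ȳ_st) ≈ 0.531

V̂(ȳ_st) = Σ W_h² (1 − n_h/N_h) s_h²/n_h, with W_h = N_h/N and N = 8950:
  stratum 1: (1850/8950)²·(1 − 61/1850)·17.21²/61 = 0.200617
  stratum 2: (2600/8950)²·(1 − 554/2600)·18.40²/554 = 0.0405844
  stratum 3: (2250/8950)²·(1 − 47/2250)·2.71²/47 = 0.00966923
  stratum 4: (1000/8950)²·(1 − 24/1000)·7.69²/24 = 0.0300224
  stratum 5: (1250/8950)²·(1 − 203/1250)·2.80²/203 = 0.000631002
V̂(ȳ_st) = 0.281524
SE(ȳ_st) = √0.281524 = 0.530588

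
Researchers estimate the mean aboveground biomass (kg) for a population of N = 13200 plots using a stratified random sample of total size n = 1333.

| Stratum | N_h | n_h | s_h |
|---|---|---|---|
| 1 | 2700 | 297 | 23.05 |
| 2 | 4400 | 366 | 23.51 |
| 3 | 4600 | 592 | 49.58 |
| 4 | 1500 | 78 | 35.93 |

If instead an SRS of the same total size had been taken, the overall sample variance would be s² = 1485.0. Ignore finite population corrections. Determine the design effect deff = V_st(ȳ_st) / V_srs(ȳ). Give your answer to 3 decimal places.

V̂(ȳ_st) = Σ W_h² s_h²/n_h, with W_h = N_h/N and N = 13200:
  stratum 1: (2700/13200)²·23.05²/297 = 0.0748454
  stratum 2: (4400/13200)²·23.51²/366 = 0.167796
  stratum 3: (4600/13200)²·49.58²/592 = 0.504265
  stratum 4: (1500/13200)²·35.93²/78 = 0.213725
V_st = 0.960631
V_srs = s²/n = 1485.0/1333 = 1.11403
deff = V_st / V_srs = 0.960631/1.11403 = 0.8623

deff ≈ 0.862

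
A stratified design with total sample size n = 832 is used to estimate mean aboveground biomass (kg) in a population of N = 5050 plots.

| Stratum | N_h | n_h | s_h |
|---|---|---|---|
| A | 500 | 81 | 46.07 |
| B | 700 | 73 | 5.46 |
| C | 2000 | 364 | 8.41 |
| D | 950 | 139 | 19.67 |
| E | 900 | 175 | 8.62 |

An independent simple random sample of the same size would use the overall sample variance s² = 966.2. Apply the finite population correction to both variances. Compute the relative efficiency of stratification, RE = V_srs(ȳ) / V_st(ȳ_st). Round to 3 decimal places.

V̂(ȳ_st) = Σ W_h² (1 − n_h/N_h) s_h²/n_h, with W_h = N_h/N and N = 5050:
  stratum A: (500/5050)²·(1 − 81/500)·46.07²/81 = 0.215255
  stratum B: (700/5050)²·(1 − 73/700)·5.46²/73 = 0.00702822
  stratum C: (2000/5050)²·(1 − 364/2000)·8.41²/364 = 0.0249299
  stratum D: (950/5050)²·(1 − 139/950)·19.67²/139 = 0.0840922
  stratum E: (900/5050)²·(1 − 175/900)·8.62²/175 = 0.0108636
V_st = 0.342169
V_srs = (1 − 832/5050)·966.2/832 = 0.969971
Relative efficiency = V_srs / V_st = 0.969971/0.342169 = 2.8348

RE ≈ 2.835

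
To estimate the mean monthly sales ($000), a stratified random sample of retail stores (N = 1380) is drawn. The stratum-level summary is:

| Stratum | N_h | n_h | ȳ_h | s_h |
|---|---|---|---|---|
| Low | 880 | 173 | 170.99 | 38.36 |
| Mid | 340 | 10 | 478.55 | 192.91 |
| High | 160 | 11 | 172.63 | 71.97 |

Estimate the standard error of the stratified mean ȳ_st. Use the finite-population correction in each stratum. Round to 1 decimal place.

V̂(ȳ_st) = Σ W_h² (1 − n_h/N_h) s_h²/n_h, with W_h = N_h/N and N = 1380:
  stratum Low: (880/1380)²·(1 − 173/880)·38.36²/173 = 2.77879
  stratum Mid: (340/1380)²·(1 − 10/340)·192.91²/10 = 219.252
  stratum High: (160/1380)²·(1 − 11/160)·71.97²/11 = 5.89466
V̂(ȳ_st) = 227.926
SE(ȳ_st) = √227.926 = 15.0972

SE(ȳ_st) ≈ 15.1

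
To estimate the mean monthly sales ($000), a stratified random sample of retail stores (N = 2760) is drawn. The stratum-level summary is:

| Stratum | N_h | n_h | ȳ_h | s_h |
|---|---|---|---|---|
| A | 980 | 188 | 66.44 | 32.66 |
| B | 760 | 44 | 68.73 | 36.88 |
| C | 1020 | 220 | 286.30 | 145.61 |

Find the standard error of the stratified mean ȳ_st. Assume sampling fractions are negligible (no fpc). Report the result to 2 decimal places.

SE(ȳ_st) ≈ 4.03

V̂(ȳ_st) = Σ W_h² s_h²/n_h, with W_h = N_h/N and N = 2760:
  stratum A: (980/2760)²·32.66²/188 = 0.715333
  stratum B: (760/2760)²·36.88²/44 = 2.3439
  stratum C: (1020/2760)²·145.61²/220 = 13.1626
V̂(ȳ_st) = 16.2218
SE(ȳ_st) = √16.2218 = 4.02763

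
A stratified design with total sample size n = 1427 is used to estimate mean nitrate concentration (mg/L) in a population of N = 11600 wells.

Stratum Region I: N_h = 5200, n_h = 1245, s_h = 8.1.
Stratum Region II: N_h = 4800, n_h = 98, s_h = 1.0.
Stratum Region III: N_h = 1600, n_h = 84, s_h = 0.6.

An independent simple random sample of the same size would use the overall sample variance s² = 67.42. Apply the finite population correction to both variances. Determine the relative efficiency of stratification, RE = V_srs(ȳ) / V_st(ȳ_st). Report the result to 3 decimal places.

RE ≈ 4.209

V̂(ȳ_st) = Σ W_h² (1 − n_h/N_h) s_h²/n_h, with W_h = N_h/N and N = 11600:
  stratum Region I: (5200/11600)²·(1 − 1245/5200)·8.1²/1245 = 0.00805442
  stratum Region II: (4800/11600)²·(1 − 98/4800)·1.0²/98 = 0.00171152
  stratum Region III: (1600/11600)²·(1 − 84/1600)·0.6²/84 = 7.7255e-05
V_st = 0.0098432
V_srs = (1 − 1427/11600)·67.42/1427 = 0.0414339
Relative efficiency = V_srs / V_st = 0.0414339/0.0098432 = 4.2094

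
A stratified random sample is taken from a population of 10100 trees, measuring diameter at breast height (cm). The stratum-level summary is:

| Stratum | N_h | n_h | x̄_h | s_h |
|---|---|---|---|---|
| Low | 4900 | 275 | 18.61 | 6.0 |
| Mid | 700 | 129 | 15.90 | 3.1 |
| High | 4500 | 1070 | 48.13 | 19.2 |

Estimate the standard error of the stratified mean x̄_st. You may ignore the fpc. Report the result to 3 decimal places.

V̂(x̄_st) = Σ W_h² s_h²/n_h, with W_h = N_h/N and N = 10100:
  stratum Low: (4900/10100)²·6.0²/275 = 0.030812
  stratum Mid: (700/10100)²·3.1²/129 = 0.000357838
  stratum High: (4500/10100)²·19.2²/1070 = 0.0683913
V̂(x̄_st) = 0.0995611
SE(x̄_st) = √0.0995611 = 0.315533

SE(x̄_st) ≈ 0.316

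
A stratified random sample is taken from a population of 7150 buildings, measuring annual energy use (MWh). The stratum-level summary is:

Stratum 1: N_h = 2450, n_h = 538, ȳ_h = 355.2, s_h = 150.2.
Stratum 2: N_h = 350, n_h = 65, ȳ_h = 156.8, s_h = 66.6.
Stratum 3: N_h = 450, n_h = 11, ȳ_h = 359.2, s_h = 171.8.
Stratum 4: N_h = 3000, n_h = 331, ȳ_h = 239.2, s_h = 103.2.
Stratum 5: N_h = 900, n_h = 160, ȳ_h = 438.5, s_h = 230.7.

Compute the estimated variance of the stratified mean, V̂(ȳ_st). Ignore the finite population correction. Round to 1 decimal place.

V̂(ȳ_st) ≈ 26.7

V̂(ȳ_st) = Σ W_h² s_h²/n_h, with W_h = N_h/N and N = 7150:
  stratum 1: (2450/7150)²·150.2²/538 = 4.92354
  stratum 2: (350/7150)²·66.6²/65 = 0.163516
  stratum 3: (450/7150)²·171.8²/11 = 10.6284
  stratum 4: (3000/7150)²·103.2²/331 = 5.6645
  stratum 5: (900/7150)²·230.7²/160 = 5.27046
V̂(ȳ_st) = 26.6504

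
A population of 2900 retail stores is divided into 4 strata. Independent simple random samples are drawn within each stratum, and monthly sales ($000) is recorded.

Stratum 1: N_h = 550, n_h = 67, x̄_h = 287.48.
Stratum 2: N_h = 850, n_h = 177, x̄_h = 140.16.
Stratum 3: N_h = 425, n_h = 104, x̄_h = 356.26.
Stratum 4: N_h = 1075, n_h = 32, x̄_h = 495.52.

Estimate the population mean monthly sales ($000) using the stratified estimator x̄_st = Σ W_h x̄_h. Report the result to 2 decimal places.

x̄_st ≈ 331.50

N = Σ N_h = 2900. Stratum weights W_h = N_h/N.
x̄_st = (550·287.48 + 850·140.16 + 425·356.26 + 1075·495.52) / 2900 = 331.4981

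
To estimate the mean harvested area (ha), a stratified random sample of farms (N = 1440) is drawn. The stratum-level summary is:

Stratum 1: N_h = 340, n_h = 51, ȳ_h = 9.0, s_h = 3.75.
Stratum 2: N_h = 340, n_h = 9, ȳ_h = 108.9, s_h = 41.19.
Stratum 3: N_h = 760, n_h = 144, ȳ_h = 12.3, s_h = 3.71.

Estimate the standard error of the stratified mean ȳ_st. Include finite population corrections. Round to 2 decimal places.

SE(ȳ_st) ≈ 3.20

V̂(ȳ_st) = Σ W_h² (1 − n_h/N_h) s_h²/n_h, with W_h = N_h/N and N = 1440:
  stratum 1: (340/1440)²·(1 − 51/340)·3.75²/51 = 0.013066
  stratum 2: (340/1440)²·(1 − 9/340)·41.19²/9 = 10.2311
  stratum 3: (760/1440)²·(1 − 144/760)·3.71²/144 = 0.0215802
V̂(ȳ_st) = 10.2658
SE(ȳ_st) = √10.2658 = 3.20402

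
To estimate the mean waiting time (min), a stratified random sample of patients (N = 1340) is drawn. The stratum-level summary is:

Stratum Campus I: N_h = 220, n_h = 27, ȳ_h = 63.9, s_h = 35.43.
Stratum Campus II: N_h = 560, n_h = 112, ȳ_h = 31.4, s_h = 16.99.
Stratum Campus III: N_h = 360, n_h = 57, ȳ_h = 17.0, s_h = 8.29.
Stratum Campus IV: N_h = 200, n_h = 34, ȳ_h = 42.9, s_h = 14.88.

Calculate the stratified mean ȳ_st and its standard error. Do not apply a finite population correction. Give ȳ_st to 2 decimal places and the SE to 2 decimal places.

ȳ_st = Σ W_h ȳ_h = (220·63.9 + 560·31.4 + 360·17.0 + 200·42.9)/1340 = 34.58358
V̂(ȳ_st) = Σ W_h² s_h²/n_h, with W_h = N_h/N and N = 1340:
  stratum Campus I: (220/1340)²·35.43²/27 = 1.25318
  stratum Campus II: (560/1340)²·16.99²/112 = 0.450127
  stratum Campus III: (360/1340)²·8.29²/57 = 0.0870221
  stratum Campus IV: (200/1340)²·14.88²/34 = 0.14507
V̂(ȳ_st) = 1.9354
SE(ȳ_st) = √1.9354 = 1.39119

ȳ_st ≈ 34.58, SE ≈ 1.39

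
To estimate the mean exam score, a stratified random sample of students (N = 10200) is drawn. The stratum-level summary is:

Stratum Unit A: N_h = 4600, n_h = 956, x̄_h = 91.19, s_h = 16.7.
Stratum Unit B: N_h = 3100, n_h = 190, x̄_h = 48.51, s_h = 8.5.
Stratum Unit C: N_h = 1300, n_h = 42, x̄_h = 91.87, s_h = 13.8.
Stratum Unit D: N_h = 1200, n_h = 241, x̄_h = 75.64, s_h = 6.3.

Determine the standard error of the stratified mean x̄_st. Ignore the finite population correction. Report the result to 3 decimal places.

SE(x̄_st) ≈ 0.413

V̂(x̄_st) = Σ W_h² s_h²/n_h, with W_h = N_h/N and N = 10200:
  stratum Unit A: (4600/10200)²·16.7²/956 = 0.0593322
  stratum Unit B: (3100/10200)²·8.5²/190 = 0.0351243
  stratum Unit C: (1300/10200)²·13.8²/42 = 0.0736538
  stratum Unit D: (1200/10200)²·6.3²/241 = 0.00227943
V̂(x̄_st) = 0.17039
SE(x̄_st) = √0.17039 = 0.412783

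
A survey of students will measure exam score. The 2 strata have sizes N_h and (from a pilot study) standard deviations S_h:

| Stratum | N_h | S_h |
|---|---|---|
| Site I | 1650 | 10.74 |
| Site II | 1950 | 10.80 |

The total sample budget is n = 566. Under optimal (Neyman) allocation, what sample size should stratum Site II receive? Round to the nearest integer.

Neyman allocation: n_h = n · N_h S_h / Σ N_i S_i, with n = 566.
  stratum Site I: N_h·S_h = 1650·10.74 = 17721.00
  stratum Site II: N_h·S_h = 1950·10.80 = 21060.00
Σ N_h S_h = 38781.00
n for stratum Site II = 566·21060.00/38781.00 = 307.366 → 307

307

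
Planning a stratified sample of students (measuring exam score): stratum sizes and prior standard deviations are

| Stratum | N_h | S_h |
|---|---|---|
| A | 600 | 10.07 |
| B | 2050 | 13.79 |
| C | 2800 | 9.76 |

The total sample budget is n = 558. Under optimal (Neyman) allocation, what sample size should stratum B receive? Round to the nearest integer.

Neyman allocation: n_h = n · N_h S_h / Σ N_i S_i, with n = 558.
  stratum A: N_h·S_h = 600·10.07 = 6042.00
  stratum B: N_h·S_h = 2050·13.79 = 28269.50
  stratum C: N_h·S_h = 2800·9.76 = 27328.00
Σ N_h S_h = 61639.50
n for stratum B = 558·28269.50/61639.50 = 255.914 → 256

256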